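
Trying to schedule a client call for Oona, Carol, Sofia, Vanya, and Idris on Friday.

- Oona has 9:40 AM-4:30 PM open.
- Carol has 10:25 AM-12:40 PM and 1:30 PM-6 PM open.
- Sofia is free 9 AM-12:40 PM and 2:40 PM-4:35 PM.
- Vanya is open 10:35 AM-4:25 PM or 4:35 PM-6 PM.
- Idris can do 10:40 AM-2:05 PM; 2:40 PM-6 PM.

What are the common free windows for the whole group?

Oona ∩ Carol: 10:25-12:40, 13:30-16:30.
Oona ∩ Carol ∩ Sofia: 10:25-12:40, 14:40-16:30.
Oona ∩ Carol ∩ Sofia ∩ Vanya: 10:35-12:40, 14:40-16:25.
Oona ∩ Carol ∩ Sofia ∩ Vanya ∩ Idris: 10:40-12:40, 14:40-16:25.

10:40-12:40, 14:40-16:25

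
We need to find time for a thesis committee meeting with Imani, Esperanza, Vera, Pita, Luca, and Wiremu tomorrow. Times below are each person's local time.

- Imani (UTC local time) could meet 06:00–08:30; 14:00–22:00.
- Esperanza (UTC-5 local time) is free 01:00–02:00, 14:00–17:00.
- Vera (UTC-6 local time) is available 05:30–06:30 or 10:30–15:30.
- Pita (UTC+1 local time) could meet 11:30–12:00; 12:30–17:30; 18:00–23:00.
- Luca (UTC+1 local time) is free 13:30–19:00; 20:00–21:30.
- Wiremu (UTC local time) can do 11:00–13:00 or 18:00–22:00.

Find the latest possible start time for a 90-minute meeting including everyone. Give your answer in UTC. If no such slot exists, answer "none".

Imani in UTC: 06:00-08:30, 14:00-22:00.
Esperanza in UTC: 06:00-07:00, 19:00-22:00 (add 5h to convert from UTC-5).
Vera in UTC: 11:30-12:30, 16:30-21:30 (add 6h to convert from UTC-6).
Pita in UTC: 10:30-11:00, 11:30-16:30, 17:00-22:00 (subtract 1h to convert from UTC+1).
Luca in UTC: 12:30-18:00, 19:00-20:30 (subtract 1h to convert from UTC+1).
Wiremu in UTC: 11:00-13:00, 18:00-22:00.
Imani ∩ Esperanza: 06:00-07:00, 19:00-22:00.
Imani ∩ Esperanza ∩ Vera: 19:00-21:30.
Imani ∩ Esperanza ∩ Vera ∩ Pita: 19:00-21:30.
Imani ∩ Esperanza ∩ Vera ∩ Pita ∩ Luca: 19:00-20:30.
Imani ∩ Esperanza ∩ Vera ∩ Pita ∩ Luca ∩ Wiremu: 19:00-20:30.
The last common window of at least 90 minutes is 19:00-20:30; a 90-minute meeting can start as late as 19:00 and still end by 20:30.

19:00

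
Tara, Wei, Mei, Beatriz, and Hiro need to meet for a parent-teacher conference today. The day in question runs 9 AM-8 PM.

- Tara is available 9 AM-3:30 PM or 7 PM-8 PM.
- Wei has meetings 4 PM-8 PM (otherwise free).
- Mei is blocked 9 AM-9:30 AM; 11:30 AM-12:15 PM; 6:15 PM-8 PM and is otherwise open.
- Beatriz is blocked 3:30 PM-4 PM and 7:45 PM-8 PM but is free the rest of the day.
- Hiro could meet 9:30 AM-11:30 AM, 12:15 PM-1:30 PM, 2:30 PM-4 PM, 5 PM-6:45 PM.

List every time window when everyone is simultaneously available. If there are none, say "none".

Tara free: 09:00-15:30, 19:00-20:00.
Wei free: 09:00-16:00 (invert busy blocks within the working day).
Mei free: 09:30-11:30, 12:15-18:15 (invert busy blocks within the working day).
Beatriz free: 09:00-15:30, 16:00-19:45 (invert busy blocks within the working day).
Hiro free: 09:30-11:30, 12:15-13:30, 14:30-16:00, 17:00-18:45.
Tara ∩ Wei: 09:00-15:30.
Tara ∩ Wei ∩ Mei: 09:30-11:30, 12:15-15:30.
Tara ∩ Wei ∩ Mei ∩ Beatriz: 09:30-11:30, 12:15-15:30.
Tara ∩ Wei ∩ Mei ∩ Beatriz ∩ Hiro: 09:30-11:30, 12:15-13:30, 14:30-15:30.
So the common availability across everyone is 09:30-11:30, 12:15-13:30, 14:30-15:30.

09:30-11:30, 12:15-13:30, 14:30-15:30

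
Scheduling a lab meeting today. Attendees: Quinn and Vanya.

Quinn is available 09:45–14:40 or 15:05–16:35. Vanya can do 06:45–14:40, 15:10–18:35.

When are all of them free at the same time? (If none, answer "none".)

09:45-14:40, 15:10-16:35

Quinn ∩ Vanya: 09:45-14:40, 15:10-16:35.
Those are the intersection windows.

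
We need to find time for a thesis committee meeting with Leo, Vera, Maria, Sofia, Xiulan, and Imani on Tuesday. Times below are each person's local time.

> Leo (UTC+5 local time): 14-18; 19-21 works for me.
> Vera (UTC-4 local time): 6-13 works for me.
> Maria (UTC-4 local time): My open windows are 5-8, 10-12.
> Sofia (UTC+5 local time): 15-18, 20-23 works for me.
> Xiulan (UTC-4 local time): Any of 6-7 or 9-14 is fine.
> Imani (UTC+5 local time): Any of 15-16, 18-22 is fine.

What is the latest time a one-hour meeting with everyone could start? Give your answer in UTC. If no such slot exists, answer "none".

Leo in UTC: 09:00-13:00, 14:00-16:00 (subtract 5h to convert from UTC+5).
Vera in UTC: 10:00-17:00 (add 4h to convert from UTC-4).
Maria in UTC: 09:00-12:00, 14:00-16:00 (add 4h to convert from UTC-4).
Sofia in UTC: 10:00-13:00, 15:00-18:00 (subtract 5h to convert from UTC+5).
Xiulan in UTC: 10:00-11:00, 13:00-18:00 (add 4h to convert from UTC-4).
Imani in UTC: 10:00-11:00, 13:00-17:00 (subtract 5h to convert from UTC+5).
Leo ∩ Vera: 10:00-13:00, 14:00-16:00.
Leo ∩ Vera ∩ Maria: 10:00-12:00, 14:00-16:00.
Leo ∩ Vera ∩ Maria ∩ Sofia: 10:00-12:00, 15:00-16:00.
Leo ∩ Vera ∩ Maria ∩ Sofia ∩ Xiulan: 10:00-11:00, 15:00-16:00.
Leo ∩ Vera ∩ Maria ∩ Sofia ∩ Xiulan ∩ Imani: 10:00-11:00, 15:00-16:00.
The last common window of at least 60 minutes is 15:00-16:00; a 60-minute meeting can start as late as 15:00 and still end by 16:00.

15:00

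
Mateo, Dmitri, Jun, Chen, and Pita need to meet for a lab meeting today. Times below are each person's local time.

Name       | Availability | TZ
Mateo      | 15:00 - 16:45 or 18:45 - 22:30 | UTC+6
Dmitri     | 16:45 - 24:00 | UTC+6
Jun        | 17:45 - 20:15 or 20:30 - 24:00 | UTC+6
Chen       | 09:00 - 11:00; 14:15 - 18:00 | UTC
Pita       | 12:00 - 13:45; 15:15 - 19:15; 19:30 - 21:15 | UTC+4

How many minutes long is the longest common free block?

60

Mateo in UTC: 09:00-10:45, 12:45-16:30 (subtract 6h to convert from UTC+6).
Dmitri in UTC: 10:45-18:00 (subtract 6h to convert from UTC+6).
Jun in UTC: 11:45-14:15, 14:30-18:00 (subtract 6h to convert from UTC+6).
Chen in UTC: 09:00-11:00, 14:15-18:00.
Pita in UTC: 08:00-09:45, 11:15-15:15, 15:30-17:15 (subtract 4h to convert from UTC+4).
Mateo ∩ Dmitri: 12:45-16:30.
Mateo ∩ Dmitri ∩ Jun: 12:45-14:15, 14:30-16:30.
Mateo ∩ Dmitri ∩ Jun ∩ Chen: 14:30-16:30.
Mateo ∩ Dmitri ∩ Jun ∩ Chen ∩ Pita: 14:30-15:15, 15:30-16:30.
Those are the intersection windows.
The longest is 15:30-16:30 at 60 minutes.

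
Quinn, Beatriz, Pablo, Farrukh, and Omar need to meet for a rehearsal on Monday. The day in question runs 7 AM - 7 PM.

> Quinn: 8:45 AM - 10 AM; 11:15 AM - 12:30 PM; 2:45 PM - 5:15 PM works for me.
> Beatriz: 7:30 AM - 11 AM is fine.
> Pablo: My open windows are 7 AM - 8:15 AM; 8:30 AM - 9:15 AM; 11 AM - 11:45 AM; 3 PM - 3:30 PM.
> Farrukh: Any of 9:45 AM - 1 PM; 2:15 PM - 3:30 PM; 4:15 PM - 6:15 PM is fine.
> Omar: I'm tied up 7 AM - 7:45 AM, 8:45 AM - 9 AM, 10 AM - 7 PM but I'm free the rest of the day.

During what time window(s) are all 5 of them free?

Quinn free: 08:45-10:00, 11:15-12:30, 14:45-17:15.
Beatriz free: 07:30-11:00.
Pablo free: 07:00-08:15, 08:30-09:15, 11:00-11:45, 15:00-15:30.
Farrukh free: 09:45-13:00, 14:15-15:30, 16:15-18:15.
Omar free: 07:45-08:45, 09:00-10:00 (invert busy blocks within the working day).
Quinn ∩ Beatriz: 08:45-10:00.
Quinn ∩ Beatriz ∩ Pablo: 08:45-09:15.
Quinn ∩ Beatriz ∩ Pablo ∩ Farrukh: ∅.
Quinn ∩ Beatriz ∩ Pablo ∩ Farrukh ∩ Omar: ∅.
There is no time when everyone is free.

none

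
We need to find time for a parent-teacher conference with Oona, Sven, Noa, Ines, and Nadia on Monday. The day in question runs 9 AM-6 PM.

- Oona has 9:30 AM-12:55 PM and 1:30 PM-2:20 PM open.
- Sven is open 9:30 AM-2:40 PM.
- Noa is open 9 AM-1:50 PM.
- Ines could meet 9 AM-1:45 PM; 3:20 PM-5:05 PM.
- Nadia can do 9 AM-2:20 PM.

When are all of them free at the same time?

Oona ∩ Sven: 09:30-12:55, 13:30-14:20.
Oona ∩ Sven ∩ Noa: 09:30-12:55, 13:30-13:50.
Oona ∩ Sven ∩ Noa ∩ Ines: 09:30-12:55, 13:30-13:45.
Oona ∩ Sven ∩ Noa ∩ Ines ∩ Nadia: 09:30-12:55, 13:30-13:45.

09:30-12:55, 13:30-13:45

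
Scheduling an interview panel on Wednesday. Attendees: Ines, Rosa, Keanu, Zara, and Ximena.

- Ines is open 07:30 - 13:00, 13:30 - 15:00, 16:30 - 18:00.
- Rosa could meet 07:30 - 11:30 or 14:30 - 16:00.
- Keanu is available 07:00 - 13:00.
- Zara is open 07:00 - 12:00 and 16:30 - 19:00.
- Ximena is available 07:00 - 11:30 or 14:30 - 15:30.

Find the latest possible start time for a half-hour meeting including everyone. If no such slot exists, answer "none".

Ines ∩ Rosa: 07:30-11:30, 14:30-15:00.
Ines ∩ Rosa ∩ Keanu: 07:30-11:30.
Ines ∩ Rosa ∩ Keanu ∩ Zara: 07:30-11:30.
Ines ∩ Rosa ∩ Keanu ∩ Zara ∩ Ximena: 07:30-11:30.
The last common window of at least 30 minutes is 07:30-11:30; a 30-minute meeting can start as late as 11:00 and still end by 11:30.

11:00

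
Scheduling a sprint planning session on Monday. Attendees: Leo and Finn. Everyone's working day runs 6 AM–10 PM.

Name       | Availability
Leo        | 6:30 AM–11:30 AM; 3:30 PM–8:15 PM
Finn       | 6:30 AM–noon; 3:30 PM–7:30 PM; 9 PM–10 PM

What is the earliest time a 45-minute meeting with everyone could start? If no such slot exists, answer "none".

06:30

Leo ∩ Finn: 06:30-11:30, 15:30-19:30.
Those are the intersection windows.
The first common window of at least 45 minutes is 06:30-11:30, so the earliest start is 06:30.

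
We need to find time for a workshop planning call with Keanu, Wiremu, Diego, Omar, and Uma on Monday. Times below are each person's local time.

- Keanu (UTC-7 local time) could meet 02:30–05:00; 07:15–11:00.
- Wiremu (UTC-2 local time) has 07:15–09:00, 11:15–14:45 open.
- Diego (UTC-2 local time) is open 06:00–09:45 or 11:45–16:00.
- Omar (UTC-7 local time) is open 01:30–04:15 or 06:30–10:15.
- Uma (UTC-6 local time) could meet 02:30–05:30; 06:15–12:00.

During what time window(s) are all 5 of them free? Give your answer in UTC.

09:30-11:00, 14:15-16:45

Keanu in UTC: 09:30-12:00, 14:15-18:00 (add 7h to convert from UTC-7).
Wiremu in UTC: 09:15-11:00, 13:15-16:45 (add 2h to convert from UTC-2).
Diego in UTC: 08:00-11:45, 13:45-18:00 (add 2h to convert from UTC-2).
Omar in UTC: 08:30-11:15, 13:30-17:15 (add 7h to convert from UTC-7).
Uma in UTC: 08:30-11:30, 12:15-18:00 (add 6h to convert from UTC-6).
Keanu ∩ Wiremu: 09:30-11:00, 14:15-16:45.
Keanu ∩ Wiremu ∩ Diego: 09:30-11:00, 14:15-16:45.
Keanu ∩ Wiremu ∩ Diego ∩ Omar: 09:30-11:00, 14:15-16:45.
Keanu ∩ Wiremu ∩ Diego ∩ Omar ∩ Uma: 09:30-11:00, 14:15-16:45.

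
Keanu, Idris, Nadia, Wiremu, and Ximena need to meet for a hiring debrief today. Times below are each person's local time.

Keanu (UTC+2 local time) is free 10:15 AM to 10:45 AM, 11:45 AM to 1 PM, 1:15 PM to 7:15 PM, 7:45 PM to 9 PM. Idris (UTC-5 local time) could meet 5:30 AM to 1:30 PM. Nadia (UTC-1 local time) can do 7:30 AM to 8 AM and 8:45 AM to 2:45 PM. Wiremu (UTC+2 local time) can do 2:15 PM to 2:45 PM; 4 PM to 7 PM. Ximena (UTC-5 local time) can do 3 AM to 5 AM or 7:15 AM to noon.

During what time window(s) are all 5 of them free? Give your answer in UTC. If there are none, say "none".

12:15-12:45, 14:00-15:45

Keanu in UTC: 08:15-08:45, 09:45-11:00, 11:15-17:15, 17:45-19:00 (subtract 2h to convert from UTC+2).
Idris in UTC: 10:30-18:30 (add 5h to convert from UTC-5).
Nadia in UTC: 08:30-09:00, 09:45-15:45 (add 1h to convert from UTC-1).
Wiremu in UTC: 12:15-12:45, 14:00-17:00 (subtract 2h to convert from UTC+2).
Ximena in UTC: 08:00-10:00, 12:15-17:00 (add 5h to convert from UTC-5).
Keanu ∩ Idris: 10:30-11:00, 11:15-17:15, 17:45-18:30.
Keanu ∩ Idris ∩ Nadia: 10:30-11:00, 11:15-15:45.
Keanu ∩ Idris ∩ Nadia ∩ Wiremu: 12:15-12:45, 14:00-15:45.
Keanu ∩ Idris ∩ Nadia ∩ Wiremu ∩ Ximena: 12:15-12:45, 14:00-15:45.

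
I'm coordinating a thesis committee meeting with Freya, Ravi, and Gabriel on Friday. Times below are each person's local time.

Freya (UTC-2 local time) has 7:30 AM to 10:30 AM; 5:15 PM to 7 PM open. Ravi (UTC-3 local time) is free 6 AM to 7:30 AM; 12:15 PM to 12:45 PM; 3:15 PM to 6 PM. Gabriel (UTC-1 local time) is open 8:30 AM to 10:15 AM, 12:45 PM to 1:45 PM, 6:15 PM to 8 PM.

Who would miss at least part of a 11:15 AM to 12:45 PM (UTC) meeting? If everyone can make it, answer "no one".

Freya in UTC: 09:30-12:30, 19:15-21:00 (add 2h to convert from UTC-2).
Ravi in UTC: 09:00-10:30, 15:15-15:45, 18:15-21:00 (add 3h to convert from UTC-3).
Gabriel in UTC: 09:30-11:15, 13:45-14:45, 19:15-21:00 (add 1h to convert from UTC-1).
Freya: not fully free for 11:15-12:45. Ravi: not fully free for 11:15-12:45. Gabriel: not fully free for 11:15-12:45.

Freya, Gabriel, Ravi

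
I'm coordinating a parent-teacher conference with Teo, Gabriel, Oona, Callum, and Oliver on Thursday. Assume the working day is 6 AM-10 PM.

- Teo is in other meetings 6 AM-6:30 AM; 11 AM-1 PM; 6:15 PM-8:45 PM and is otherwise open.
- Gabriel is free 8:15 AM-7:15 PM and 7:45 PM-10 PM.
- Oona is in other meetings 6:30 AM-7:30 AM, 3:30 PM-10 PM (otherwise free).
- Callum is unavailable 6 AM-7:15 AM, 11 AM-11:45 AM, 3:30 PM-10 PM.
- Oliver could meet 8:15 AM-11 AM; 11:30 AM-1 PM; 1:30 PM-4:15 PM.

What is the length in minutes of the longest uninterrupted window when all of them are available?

165

Teo free: 06:30-11:00, 13:00-18:15, 20:45-22:00 (invert busy blocks within the working day).
Gabriel free: 08:15-19:15, 19:45-22:00.
Oona free: 06:00-06:30, 07:30-15:30 (invert busy blocks within the working day).
Callum free: 07:15-11:00, 11:45-15:30 (invert busy blocks within the working day).
Oliver free: 08:15-11:00, 11:30-13:00, 13:30-16:15.
Teo ∩ Gabriel: 08:15-11:00, 13:00-18:15, 20:45-22:00.
Teo ∩ Gabriel ∩ Oona: 08:15-11:00, 13:00-15:30.
Teo ∩ Gabriel ∩ Oona ∩ Callum: 08:15-11:00, 13:00-15:30.
Teo ∩ Gabriel ∩ Oona ∩ Callum ∩ Oliver: 08:15-11:00, 13:30-15:30.
The longest is 08:15-11:00 at 165 minutes.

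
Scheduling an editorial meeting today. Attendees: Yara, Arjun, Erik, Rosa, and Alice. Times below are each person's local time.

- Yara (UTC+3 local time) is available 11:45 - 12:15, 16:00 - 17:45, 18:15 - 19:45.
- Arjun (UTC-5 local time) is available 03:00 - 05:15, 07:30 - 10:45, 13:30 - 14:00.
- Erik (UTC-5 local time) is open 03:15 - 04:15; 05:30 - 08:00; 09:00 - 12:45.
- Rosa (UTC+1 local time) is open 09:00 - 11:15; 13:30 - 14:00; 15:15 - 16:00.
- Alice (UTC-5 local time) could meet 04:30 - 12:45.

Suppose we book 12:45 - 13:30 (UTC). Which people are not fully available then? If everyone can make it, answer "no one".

Erik, Rosa, Yara

Yara in UTC: 08:45-09:15, 13:00-14:45, 15:15-16:45 (subtract 3h to convert from UTC+3).
Arjun in UTC: 08:00-10:15, 12:30-15:45, 18:30-19:00 (add 5h to convert from UTC-5).
Erik in UTC: 08:15-09:15, 10:30-13:00, 14:00-17:45 (add 5h to convert from UTC-5).
Rosa in UTC: 08:00-10:15, 12:30-13:00, 14:15-15:00 (subtract 1h to convert from UTC+1).
Alice in UTC: 09:30-17:45 (add 5h to convert from UTC-5).
Yara: not fully free for 12:45-13:30. Arjun: free for 12:45-13:30. Erik: not fully free for 12:45-13:30. Rosa: not fully free for 12:45-13:30. Alice: free for 12:45-13:30.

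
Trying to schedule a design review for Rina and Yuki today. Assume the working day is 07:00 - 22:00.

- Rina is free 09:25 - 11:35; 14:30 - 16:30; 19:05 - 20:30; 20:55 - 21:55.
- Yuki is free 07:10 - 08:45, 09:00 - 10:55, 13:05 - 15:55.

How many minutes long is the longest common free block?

90

Rina ∩ Yuki: 09:25-10:55, 14:30-15:55.
The longest is 09:25-10:55 at 90 minutes.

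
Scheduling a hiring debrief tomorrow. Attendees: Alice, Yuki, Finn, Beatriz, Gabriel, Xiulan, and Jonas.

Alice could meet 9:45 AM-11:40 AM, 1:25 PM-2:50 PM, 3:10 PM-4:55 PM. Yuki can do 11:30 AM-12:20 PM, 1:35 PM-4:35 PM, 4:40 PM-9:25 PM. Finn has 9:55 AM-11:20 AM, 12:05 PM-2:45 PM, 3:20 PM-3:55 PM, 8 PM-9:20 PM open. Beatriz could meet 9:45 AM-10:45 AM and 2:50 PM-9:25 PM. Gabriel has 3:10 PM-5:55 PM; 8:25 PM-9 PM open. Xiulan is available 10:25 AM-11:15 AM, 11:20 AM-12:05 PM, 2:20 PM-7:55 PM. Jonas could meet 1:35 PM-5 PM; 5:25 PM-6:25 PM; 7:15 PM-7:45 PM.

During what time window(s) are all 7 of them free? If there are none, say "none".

Alice ∩ Yuki: 11:30-11:40, 13:35-14:50, 15:10-16:35, 16:40-16:55.
Alice ∩ Yuki ∩ Finn: 13:35-14:45, 15:20-15:55.
Alice ∩ Yuki ∩ Finn ∩ Beatriz: 15:20-15:55.
Alice ∩ Yuki ∩ Finn ∩ Beatriz ∩ Gabriel: 15:20-15:55.
Alice ∩ Yuki ∩ Finn ∩ Beatriz ∩ Gabriel ∩ Xiulan: 15:20-15:55.
Alice ∩ Yuki ∩ Finn ∩ Beatriz ∩ Gabriel ∩ Xiulan ∩ Jonas: 15:20-15:55.

15:20-15:55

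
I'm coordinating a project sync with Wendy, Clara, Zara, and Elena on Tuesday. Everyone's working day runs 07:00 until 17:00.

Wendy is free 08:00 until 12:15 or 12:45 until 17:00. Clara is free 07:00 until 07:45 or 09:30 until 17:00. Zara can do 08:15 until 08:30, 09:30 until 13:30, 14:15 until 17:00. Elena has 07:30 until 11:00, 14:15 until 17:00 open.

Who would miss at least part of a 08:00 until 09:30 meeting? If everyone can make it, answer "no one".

Clara, Zara

Wendy: free for 08:00-09:30. Clara: not fully free for 08:00-09:30. Zara: not fully free for 08:00-09:30. Elena: free for 08:00-09:30.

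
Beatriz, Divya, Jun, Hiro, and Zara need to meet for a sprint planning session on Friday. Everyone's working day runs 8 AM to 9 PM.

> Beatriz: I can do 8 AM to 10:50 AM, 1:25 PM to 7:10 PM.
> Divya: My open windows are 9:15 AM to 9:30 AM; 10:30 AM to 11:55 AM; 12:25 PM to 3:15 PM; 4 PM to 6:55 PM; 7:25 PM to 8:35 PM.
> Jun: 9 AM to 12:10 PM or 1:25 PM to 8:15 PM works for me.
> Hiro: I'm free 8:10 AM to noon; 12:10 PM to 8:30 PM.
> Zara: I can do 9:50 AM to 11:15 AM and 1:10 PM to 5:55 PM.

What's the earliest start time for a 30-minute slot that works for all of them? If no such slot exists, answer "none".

Beatriz ∩ Divya: 09:15-09:30, 10:30-10:50, 13:25-15:15, 16:00-18:55.
Beatriz ∩ Divya ∩ Jun: 09:15-09:30, 10:30-10:50, 13:25-15:15, 16:00-18:55.
Beatriz ∩ Divya ∩ Jun ∩ Hiro: 09:15-09:30, 10:30-10:50, 13:25-15:15, 16:00-18:55.
Beatriz ∩ Divya ∩ Jun ∩ Hiro ∩ Zara: 10:30-10:50, 13:25-15:15, 16:00-17:55.
So the common availability across everyone is 10:30-10:50, 13:25-15:15, 16:00-17:55.
The first common window of at least 30 minutes is 13:25-15:15, so the earliest start is 13:25.

13:25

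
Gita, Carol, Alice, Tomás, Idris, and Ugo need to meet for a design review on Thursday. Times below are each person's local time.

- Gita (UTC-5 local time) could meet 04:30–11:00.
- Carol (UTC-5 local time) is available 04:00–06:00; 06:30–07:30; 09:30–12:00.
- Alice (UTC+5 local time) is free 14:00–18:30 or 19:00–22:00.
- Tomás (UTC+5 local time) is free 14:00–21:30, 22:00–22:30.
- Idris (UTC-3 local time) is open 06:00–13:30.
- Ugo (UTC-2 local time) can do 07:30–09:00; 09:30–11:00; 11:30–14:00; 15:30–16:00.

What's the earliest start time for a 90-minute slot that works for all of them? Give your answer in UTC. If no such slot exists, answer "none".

Gita in UTC: 09:30-16:00 (add 5h to convert from UTC-5).
Carol in UTC: 09:00-11:00, 11:30-12:30, 14:30-17:00 (add 5h to convert from UTC-5).
Alice in UTC: 09:00-13:30, 14:00-17:00 (subtract 5h to convert from UTC+5).
Tomás in UTC: 09:00-16:30, 17:00-17:30 (subtract 5h to convert from UTC+5).
Idris in UTC: 09:00-16:30 (add 3h to convert from UTC-3).
Ugo in UTC: 09:30-11:00, 11:30-13:00, 13:30-16:00, 17:30-18:00 (add 2h to convert from UTC-2).
Gita ∩ Carol: 09:30-11:00, 11:30-12:30, 14:30-16:00.
Gita ∩ Carol ∩ Alice: 09:30-11:00, 11:30-12:30, 14:30-16:00.
Gita ∩ Carol ∩ Alice ∩ Tomás: 09:30-11:00, 11:30-12:30, 14:30-16:00.
Gita ∩ Carol ∩ Alice ∩ Tomás ∩ Idris: 09:30-11:00, 11:30-12:30, 14:30-16:00.
Gita ∩ Carol ∩ Alice ∩ Tomás ∩ Idris ∩ Ugo: 09:30-11:00, 11:30-12:30, 14:30-16:00.
The first common window of at least 90 minutes is 09:30-11:00, so the earliest start is 09:30.

09:30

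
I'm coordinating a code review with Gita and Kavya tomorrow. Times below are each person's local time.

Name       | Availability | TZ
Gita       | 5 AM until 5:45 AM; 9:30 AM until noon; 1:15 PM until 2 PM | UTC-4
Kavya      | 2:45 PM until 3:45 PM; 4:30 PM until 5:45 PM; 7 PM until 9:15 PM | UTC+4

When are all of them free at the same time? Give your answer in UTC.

Gita in UTC: 09:00-09:45, 13:30-16:00, 17:15-18:00 (add 4h to convert from UTC-4).
Kavya in UTC: 10:45-11:45, 12:30-13:45, 15:00-17:15 (subtract 4h to convert from UTC+4).
Gita ∩ Kavya: 13:30-13:45, 15:00-16:00.
Those are the intersection windows.

13:30-13:45, 15:00-16:00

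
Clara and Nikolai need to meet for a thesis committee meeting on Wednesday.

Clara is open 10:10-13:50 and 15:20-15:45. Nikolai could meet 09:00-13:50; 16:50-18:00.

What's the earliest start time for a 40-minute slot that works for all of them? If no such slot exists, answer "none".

10:10

Clara ∩ Nikolai: 10:10-13:50.
So the common availability across everyone is 10:10-13:50.
The first common window of at least 40 minutes is 10:10-13:50, so the earliest start is 10:10.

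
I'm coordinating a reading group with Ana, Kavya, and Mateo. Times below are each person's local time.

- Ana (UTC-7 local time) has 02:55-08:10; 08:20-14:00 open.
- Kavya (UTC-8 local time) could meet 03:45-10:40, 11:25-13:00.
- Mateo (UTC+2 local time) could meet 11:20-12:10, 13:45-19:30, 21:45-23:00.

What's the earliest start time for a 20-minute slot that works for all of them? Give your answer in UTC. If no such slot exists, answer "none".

11:45

Ana in UTC: 09:55-15:10, 15:20-21:00 (add 7h to convert from UTC-7).
Kavya in UTC: 11:45-18:40, 19:25-21:00 (add 8h to convert from UTC-8).
Mateo in UTC: 09:20-10:10, 11:45-17:30, 19:45-21:00 (subtract 2h to convert from UTC+2).
Ana ∩ Kavya: 11:45-15:10, 15:20-18:40, 19:25-21:00.
Ana ∩ Kavya ∩ Mateo: 11:45-15:10, 15:20-17:30, 19:45-21:00.
The first common window of at least 20 minutes is 11:45-15:10, so the earliest start is 11:45.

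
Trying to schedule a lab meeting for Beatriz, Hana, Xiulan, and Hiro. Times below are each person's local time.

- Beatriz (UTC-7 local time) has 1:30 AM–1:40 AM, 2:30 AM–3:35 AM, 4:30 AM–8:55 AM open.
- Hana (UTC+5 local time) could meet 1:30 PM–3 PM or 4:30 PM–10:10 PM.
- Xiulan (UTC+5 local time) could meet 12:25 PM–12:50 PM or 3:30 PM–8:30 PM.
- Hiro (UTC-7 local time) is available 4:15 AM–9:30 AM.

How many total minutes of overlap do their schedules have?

240

Beatriz in UTC: 08:30-08:40, 09:30-10:35, 11:30-15:55 (add 7h to convert from UTC-7).
Hana in UTC: 08:30-10:00, 11:30-17:10 (subtract 5h to convert from UTC+5).
Xiulan in UTC: 07:25-07:50, 10:30-15:30 (subtract 5h to convert from UTC+5).
Hiro in UTC: 11:15-16:30 (add 7h to convert from UTC-7).
Beatriz ∩ Hana: 08:30-08:40, 09:30-10:00, 11:30-15:55.
Beatriz ∩ Hana ∩ Xiulan: 11:30-15:30.
Beatriz ∩ Hana ∩ Xiulan ∩ Hiro: 11:30-15:30.
That's a single block of 240 minutes.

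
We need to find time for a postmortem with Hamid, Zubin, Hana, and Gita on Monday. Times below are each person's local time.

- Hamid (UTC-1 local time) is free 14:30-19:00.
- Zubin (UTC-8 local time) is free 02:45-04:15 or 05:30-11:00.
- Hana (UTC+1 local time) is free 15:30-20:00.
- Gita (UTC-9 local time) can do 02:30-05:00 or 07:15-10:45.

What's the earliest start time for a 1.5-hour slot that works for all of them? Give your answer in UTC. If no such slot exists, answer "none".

Hamid in UTC: 15:30-20:00 (add 1h to convert from UTC-1).
Zubin in UTC: 10:45-12:15, 13:30-19:00 (add 8h to convert from UTC-8).
Hana in UTC: 14:30-19:00 (subtract 1h to convert from UTC+1).
Gita in UTC: 11:30-14:00, 16:15-19:45 (add 9h to convert from UTC-9).
Hamid ∩ Zubin: 15:30-19:00.
Hamid ∩ Zubin ∩ Hana: 15:30-19:00.
Hamid ∩ Zubin ∩ Hana ∩ Gita: 16:15-19:00.
Those are the intersection windows.
The first common window of at least 90 minutes is 16:15-19:00, so the earliest start is 16:15.

16:15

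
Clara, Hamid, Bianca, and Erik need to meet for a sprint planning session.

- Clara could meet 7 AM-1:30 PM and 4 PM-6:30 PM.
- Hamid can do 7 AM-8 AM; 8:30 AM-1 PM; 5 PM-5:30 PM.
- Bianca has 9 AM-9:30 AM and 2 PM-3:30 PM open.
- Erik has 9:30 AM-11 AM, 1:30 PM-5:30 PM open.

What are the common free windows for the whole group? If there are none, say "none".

none

Clara ∩ Hamid: 07:00-08:00, 08:30-13:00, 17:00-17:30.
Clara ∩ Hamid ∩ Bianca: 09:00-09:30.
Clara ∩ Hamid ∩ Bianca ∩ Erik: ∅.
There is no time when everyone is free.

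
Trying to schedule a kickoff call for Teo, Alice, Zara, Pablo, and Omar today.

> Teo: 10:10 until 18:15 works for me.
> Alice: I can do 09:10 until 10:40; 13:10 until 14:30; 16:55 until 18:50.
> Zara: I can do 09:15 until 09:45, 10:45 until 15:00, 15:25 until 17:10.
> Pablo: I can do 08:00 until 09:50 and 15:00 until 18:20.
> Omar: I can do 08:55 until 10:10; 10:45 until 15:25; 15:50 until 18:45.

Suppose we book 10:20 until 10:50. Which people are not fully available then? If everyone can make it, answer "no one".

Teo: free for 10:20-10:50. Alice: not fully free for 10:20-10:50. Zara: not fully free for 10:20-10:50. Pablo: not fully free for 10:20-10:50. Omar: not fully free for 10:20-10:50.

Alice, Omar, Pablo, Zara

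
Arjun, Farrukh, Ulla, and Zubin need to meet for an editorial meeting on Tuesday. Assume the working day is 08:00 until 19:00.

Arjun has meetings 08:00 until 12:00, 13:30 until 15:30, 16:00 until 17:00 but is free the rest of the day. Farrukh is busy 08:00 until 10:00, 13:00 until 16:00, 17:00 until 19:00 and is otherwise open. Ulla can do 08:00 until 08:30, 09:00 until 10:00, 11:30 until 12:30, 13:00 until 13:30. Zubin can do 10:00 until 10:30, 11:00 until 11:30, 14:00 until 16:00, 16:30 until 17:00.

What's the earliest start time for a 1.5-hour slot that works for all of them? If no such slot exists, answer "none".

none

Arjun free: 12:00-13:30, 15:30-16:00, 17:00-19:00 (invert busy blocks within the working day).
Farrukh free: 10:00-13:00, 16:00-17:00 (invert busy blocks within the working day).
Ulla free: 08:00-08:30, 09:00-10:00, 11:30-12:30, 13:00-13:30.
Zubin free: 10:00-10:30, 11:00-11:30, 14:00-16:00, 16:30-17:00.
Arjun ∩ Farrukh: 12:00-13:00.
Arjun ∩ Farrukh ∩ Ulla: 12:00-12:30.
Arjun ∩ Farrukh ∩ Ulla ∩ Zubin: ∅.
There is no time when everyone is free.
No common window is at least 90 minutes long.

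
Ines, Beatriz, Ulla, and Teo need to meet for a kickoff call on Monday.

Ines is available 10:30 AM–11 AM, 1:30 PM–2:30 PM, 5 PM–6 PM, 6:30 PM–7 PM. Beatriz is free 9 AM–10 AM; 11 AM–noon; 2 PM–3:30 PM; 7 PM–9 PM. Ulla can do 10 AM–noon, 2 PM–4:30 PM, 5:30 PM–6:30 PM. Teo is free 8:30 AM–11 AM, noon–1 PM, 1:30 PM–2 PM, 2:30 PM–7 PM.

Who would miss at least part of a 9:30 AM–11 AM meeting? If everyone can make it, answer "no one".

Ines: not fully free for 09:30-11:00. Beatriz: not fully free for 09:30-11:00. Ulla: not fully free for 09:30-11:00. Teo: free for 09:30-11:00.

Beatriz, Ines, Ulla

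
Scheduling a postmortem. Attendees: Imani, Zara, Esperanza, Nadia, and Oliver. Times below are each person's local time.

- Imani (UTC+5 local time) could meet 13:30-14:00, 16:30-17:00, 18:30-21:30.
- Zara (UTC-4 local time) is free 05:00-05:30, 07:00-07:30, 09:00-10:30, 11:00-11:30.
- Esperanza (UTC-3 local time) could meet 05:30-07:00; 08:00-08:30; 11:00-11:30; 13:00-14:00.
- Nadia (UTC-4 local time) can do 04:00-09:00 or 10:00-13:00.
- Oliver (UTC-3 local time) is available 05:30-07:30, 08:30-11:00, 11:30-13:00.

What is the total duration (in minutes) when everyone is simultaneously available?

0

Imani in UTC: 08:30-09:00, 11:30-12:00, 13:30-16:30 (subtract 5h to convert from UTC+5).
Zara in UTC: 09:00-09:30, 11:00-11:30, 13:00-14:30, 15:00-15:30 (add 4h to convert from UTC-4).
Esperanza in UTC: 08:30-10:00, 11:00-11:30, 14:00-14:30, 16:00-17:00 (add 3h to convert from UTC-3).
Nadia in UTC: 08:00-13:00, 14:00-17:00 (add 4h to convert from UTC-4).
Oliver in UTC: 08:30-10:30, 11:30-14:00, 14:30-16:00 (add 3h to convert from UTC-3).
Imani ∩ Zara: 13:30-14:30, 15:00-15:30.
Imani ∩ Zara ∩ Esperanza: 14:00-14:30.
Imani ∩ Zara ∩ Esperanza ∩ Nadia: 14:00-14:30.
Imani ∩ Zara ∩ Esperanza ∩ Nadia ∩ Oliver: ∅.
There is no time when everyone is free.
There is no common window, so the total is 0 minutes.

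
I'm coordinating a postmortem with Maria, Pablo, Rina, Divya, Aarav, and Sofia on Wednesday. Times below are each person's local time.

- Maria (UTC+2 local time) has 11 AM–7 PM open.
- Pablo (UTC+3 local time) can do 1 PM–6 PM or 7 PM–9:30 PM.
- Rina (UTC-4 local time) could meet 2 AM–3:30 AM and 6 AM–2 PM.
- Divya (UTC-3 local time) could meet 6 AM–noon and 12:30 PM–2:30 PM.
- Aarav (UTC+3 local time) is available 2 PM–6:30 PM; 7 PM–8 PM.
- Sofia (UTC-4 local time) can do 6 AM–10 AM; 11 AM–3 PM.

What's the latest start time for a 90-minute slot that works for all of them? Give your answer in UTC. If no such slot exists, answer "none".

Maria in UTC: 09:00-17:00 (subtract 2h to convert from UTC+2).
Pablo in UTC: 10:00-15:00, 16:00-18:30 (subtract 3h to convert from UTC+3).
Rina in UTC: 06:00-07:30, 10:00-18:00 (add 4h to convert from UTC-4).
Divya in UTC: 09:00-15:00, 15:30-17:30 (add 3h to convert from UTC-3).
Aarav in UTC: 11:00-15:30, 16:00-17:00 (subtract 3h to convert from UTC+3).
Sofia in UTC: 10:00-14:00, 15:00-19:00 (add 4h to convert from UTC-4).
Maria ∩ Pablo: 10:00-15:00, 16:00-17:00.
Maria ∩ Pablo ∩ Rina: 10:00-15:00, 16:00-17:00.
Maria ∩ Pablo ∩ Rina ∩ Divya: 10:00-15:00, 16:00-17:00.
Maria ∩ Pablo ∩ Rina ∩ Divya ∩ Aarav: 11:00-15:00, 16:00-17:00.
Maria ∩ Pablo ∩ Rina ∩ Divya ∩ Aarav ∩ Sofia: 11:00-14:00, 16:00-17:00.
So the common availability across everyone is 11:00-14:00, 16:00-17:00.
The last common window of at least 90 minutes is 11:00-14:00; a 90-minute meeting can start as late as 12:30 and still end by 14:00.

12:30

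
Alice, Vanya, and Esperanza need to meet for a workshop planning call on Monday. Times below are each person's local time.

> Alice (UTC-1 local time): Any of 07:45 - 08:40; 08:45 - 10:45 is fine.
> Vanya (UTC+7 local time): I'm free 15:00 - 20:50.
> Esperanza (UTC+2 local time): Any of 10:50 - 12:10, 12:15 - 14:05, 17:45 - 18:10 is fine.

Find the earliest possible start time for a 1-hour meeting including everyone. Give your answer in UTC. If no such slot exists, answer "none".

Alice in UTC: 08:45-09:40, 09:45-11:45 (add 1h to convert from UTC-1).
Vanya in UTC: 08:00-13:50 (subtract 7h to convert from UTC+7).
Esperanza in UTC: 08:50-10:10, 10:15-12:05, 15:45-16:10 (subtract 2h to convert from UTC+2).
Alice ∩ Vanya: 08:45-09:40, 09:45-11:45.
Alice ∩ Vanya ∩ Esperanza: 08:50-09:40, 09:45-10:10, 10:15-11:45.
So the common availability across everyone is 08:50-09:40, 09:45-10:10, 10:15-11:45.
The first common window of at least 60 minutes is 10:15-11:45, so the earliest start is 10:15.

10:15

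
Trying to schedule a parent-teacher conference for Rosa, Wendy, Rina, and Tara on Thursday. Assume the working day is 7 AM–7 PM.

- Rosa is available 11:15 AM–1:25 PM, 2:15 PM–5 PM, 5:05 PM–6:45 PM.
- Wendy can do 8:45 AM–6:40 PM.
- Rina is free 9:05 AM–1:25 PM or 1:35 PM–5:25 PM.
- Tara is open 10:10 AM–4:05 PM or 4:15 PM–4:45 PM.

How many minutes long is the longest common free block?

130

Rosa ∩ Wendy: 11:15-13:25, 14:15-17:00, 17:05-18:40.
Rosa ∩ Wendy ∩ Rina: 11:15-13:25, 14:15-17:00, 17:05-17:25.
Rosa ∩ Wendy ∩ Rina ∩ Tara: 11:15-13:25, 14:15-16:05, 16:15-16:45.
So the common availability across everyone is 11:15-13:25, 14:15-16:05, 16:15-16:45.
The longest is 11:15-13:25 at 130 minutes.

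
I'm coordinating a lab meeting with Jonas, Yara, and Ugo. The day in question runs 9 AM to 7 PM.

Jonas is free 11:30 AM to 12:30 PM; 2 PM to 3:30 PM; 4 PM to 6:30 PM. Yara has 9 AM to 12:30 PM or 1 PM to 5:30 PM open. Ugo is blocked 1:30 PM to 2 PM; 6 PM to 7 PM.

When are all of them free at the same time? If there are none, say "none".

11:30-12:30, 14:00-15:30, 16:00-17:30

Jonas free: 11:30-12:30, 14:00-15:30, 16:00-18:30.
Yara free: 09:00-12:30, 13:00-17:30.
Ugo free: 09:00-13:30, 14:00-18:00 (invert busy blocks within the working day).
Jonas ∩ Yara: 11:30-12:30, 14:00-15:30, 16:00-17:30.
Jonas ∩ Yara ∩ Ugo: 11:30-12:30, 14:00-15:30, 16:00-17:30.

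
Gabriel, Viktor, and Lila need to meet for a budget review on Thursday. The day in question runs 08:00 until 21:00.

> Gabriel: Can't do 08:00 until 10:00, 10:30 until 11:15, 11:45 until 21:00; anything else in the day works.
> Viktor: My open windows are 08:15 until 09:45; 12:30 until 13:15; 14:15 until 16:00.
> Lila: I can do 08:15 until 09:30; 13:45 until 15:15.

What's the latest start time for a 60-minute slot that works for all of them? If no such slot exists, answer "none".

none

Gabriel free: 10:00-10:30, 11:15-11:45 (invert busy blocks within the working day).
Viktor free: 08:15-09:45, 12:30-13:15, 14:15-16:00.
Lila free: 08:15-09:30, 13:45-15:15.
Gabriel ∩ Viktor: ∅.
Gabriel ∩ Viktor ∩ Lila: ∅.
There is no time when everyone is free.
No common window is at least 60 minutes long.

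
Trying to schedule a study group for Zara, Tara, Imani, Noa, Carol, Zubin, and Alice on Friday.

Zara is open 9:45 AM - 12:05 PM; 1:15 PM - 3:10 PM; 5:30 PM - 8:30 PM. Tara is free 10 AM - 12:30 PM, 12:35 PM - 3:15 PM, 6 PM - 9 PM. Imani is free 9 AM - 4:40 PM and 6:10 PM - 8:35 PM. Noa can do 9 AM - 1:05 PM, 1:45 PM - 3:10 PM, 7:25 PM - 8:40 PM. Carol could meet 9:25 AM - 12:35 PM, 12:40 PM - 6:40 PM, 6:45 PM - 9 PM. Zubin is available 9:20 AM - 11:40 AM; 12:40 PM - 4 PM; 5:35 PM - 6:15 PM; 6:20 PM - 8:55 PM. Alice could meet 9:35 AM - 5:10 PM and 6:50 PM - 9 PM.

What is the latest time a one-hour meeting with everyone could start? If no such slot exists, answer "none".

19:30

Zara ∩ Tara: 10:00-12:05, 13:15-15:10, 18:00-20:30.
Zara ∩ Tara ∩ Imani: 10:00-12:05, 13:15-15:10, 18:10-20:30.
Zara ∩ Tara ∩ Imani ∩ Noa: 10:00-12:05, 13:45-15:10, 19:25-20:30.
Zara ∩ Tara ∩ Imani ∩ Noa ∩ Carol: 10:00-12:05, 13:45-15:10, 19:25-20:30.
Zara ∩ Tara ∩ Imani ∩ Noa ∩ Carol ∩ Zubin: 10:00-11:40, 13:45-15:10, 19:25-20:30.
Zara ∩ Tara ∩ Imani ∩ Noa ∩ Carol ∩ Zubin ∩ Alice: 10:00-11:40, 13:45-15:10, 19:25-20:30.
Those are the intersection windows.
The last common window of at least 60 minutes is 19:25-20:30; a 60-minute meeting can start as late as 19:30 and still end by 20:30.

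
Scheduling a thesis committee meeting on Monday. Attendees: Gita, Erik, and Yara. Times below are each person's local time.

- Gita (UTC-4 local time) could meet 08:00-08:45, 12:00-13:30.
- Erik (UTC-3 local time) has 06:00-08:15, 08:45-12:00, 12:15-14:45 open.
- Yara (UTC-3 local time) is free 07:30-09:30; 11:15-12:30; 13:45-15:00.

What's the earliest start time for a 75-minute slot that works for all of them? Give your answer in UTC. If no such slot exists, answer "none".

none

Gita in UTC: 12:00-12:45, 16:00-17:30 (add 4h to convert from UTC-4).
Erik in UTC: 09:00-11:15, 11:45-15:00, 15:15-17:45 (add 3h to convert from UTC-3).
Yara in UTC: 10:30-12:30, 14:15-15:30, 16:45-18:00 (add 3h to convert from UTC-3).
Gita ∩ Erik: 12:00-12:45, 16:00-17:30.
Gita ∩ Erik ∩ Yara: 12:00-12:30, 16:45-17:30.
No common window is at least 75 minutes long.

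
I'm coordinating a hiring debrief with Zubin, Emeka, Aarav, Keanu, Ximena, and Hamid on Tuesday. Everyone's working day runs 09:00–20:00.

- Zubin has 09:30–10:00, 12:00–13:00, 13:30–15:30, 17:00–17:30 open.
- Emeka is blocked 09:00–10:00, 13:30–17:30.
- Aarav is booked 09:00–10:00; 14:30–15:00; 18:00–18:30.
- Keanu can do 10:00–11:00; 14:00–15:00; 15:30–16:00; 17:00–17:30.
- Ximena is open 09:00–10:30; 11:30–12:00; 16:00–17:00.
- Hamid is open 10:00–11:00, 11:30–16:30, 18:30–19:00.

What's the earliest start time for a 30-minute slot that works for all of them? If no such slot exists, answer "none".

Zubin free: 09:30-10:00, 12:00-13:00, 13:30-15:30, 17:00-17:30.
Emeka free: 10:00-13:30, 17:30-20:00 (invert busy blocks within the working day).
Aarav free: 10:00-14:30, 15:00-18:00, 18:30-20:00 (invert busy blocks within the working day).
Keanu free: 10:00-11:00, 14:00-15:00, 15:30-16:00, 17:00-17:30.
Ximena free: 09:00-10:30, 11:30-12:00, 16:00-17:00.
Hamid free: 10:00-11:00, 11:30-16:30, 18:30-19:00.
Zubin ∩ Emeka: 12:00-13:00.
Zubin ∩ Emeka ∩ Aarav: 12:00-13:00.
Zubin ∩ Emeka ∩ Aarav ∩ Keanu: ∅.
Zubin ∩ Emeka ∩ Aarav ∩ Keanu ∩ Ximena: ∅.
Zubin ∩ Emeka ∩ Aarav ∩ Keanu ∩ Ximena ∩ Hamid: ∅.
There is no time when everyone is free.
No common window is at least 30 minutes long.

none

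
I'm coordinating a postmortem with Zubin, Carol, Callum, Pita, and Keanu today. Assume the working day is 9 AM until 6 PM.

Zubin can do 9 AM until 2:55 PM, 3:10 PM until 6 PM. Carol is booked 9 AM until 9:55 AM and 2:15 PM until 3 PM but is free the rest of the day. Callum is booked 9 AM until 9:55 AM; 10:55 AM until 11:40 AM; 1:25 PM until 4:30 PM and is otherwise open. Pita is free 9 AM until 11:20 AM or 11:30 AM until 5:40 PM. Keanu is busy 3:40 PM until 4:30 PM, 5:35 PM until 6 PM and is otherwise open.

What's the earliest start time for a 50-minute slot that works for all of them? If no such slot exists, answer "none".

09:55

Zubin free: 09:00-14:55, 15:10-18:00.
Carol free: 09:55-14:15, 15:00-18:00 (invert busy blocks within the working day).
Callum free: 09:55-10:55, 11:40-13:25, 16:30-18:00 (invert busy blocks within the working day).
Pita free: 09:00-11:20, 11:30-17:40.
Keanu free: 09:00-15:40, 16:30-17:35 (invert busy blocks within the working day).
Zubin ∩ Carol: 09:55-14:15, 15:10-18:00.
Zubin ∩ Carol ∩ Callum: 09:55-10:55, 11:40-13:25, 16:30-18:00.
Zubin ∩ Carol ∩ Callum ∩ Pita: 09:55-10:55, 11:40-13:25, 16:30-17:40.
Zubin ∩ Carol ∩ Callum ∩ Pita ∩ Keanu: 09:55-10:55, 11:40-13:25, 16:30-17:35.
Those are the intersection windows.
The first common window of at least 50 minutes is 09:55-10:55, so the earliest start is 09:55.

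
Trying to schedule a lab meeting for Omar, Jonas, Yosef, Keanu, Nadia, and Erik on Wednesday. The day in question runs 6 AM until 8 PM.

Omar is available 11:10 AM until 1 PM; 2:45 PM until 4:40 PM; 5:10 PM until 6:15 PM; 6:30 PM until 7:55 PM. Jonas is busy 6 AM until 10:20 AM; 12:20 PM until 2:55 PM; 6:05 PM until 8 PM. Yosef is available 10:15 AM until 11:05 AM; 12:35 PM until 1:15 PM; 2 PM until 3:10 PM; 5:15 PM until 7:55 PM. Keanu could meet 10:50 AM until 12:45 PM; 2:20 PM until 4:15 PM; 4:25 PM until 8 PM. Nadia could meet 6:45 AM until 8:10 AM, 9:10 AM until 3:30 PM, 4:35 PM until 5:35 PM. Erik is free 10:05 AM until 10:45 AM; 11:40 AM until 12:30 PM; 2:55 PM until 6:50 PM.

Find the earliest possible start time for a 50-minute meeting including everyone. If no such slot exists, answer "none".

Omar free: 11:10-13:00, 14:45-16:40, 17:10-18:15, 18:30-19:55.
Jonas free: 10:20-12:20, 14:55-18:05 (invert busy blocks within the working day).
Yosef free: 10:15-11:05, 12:35-13:15, 14:00-15:10, 17:15-19:55.
Keanu free: 10:50-12:45, 14:20-16:15, 16:25-20:00.
Nadia free: 06:45-08:10, 09:10-15:30, 16:35-17:35.
Erik free: 10:05-10:45, 11:40-12:30, 14:55-18:50.
Omar ∩ Jonas: 11:10-12:20, 14:55-16:40, 17:10-18:05.
Omar ∩ Jonas ∩ Yosef: 14:55-15:10, 17:15-18:05.
Omar ∩ Jonas ∩ Yosef ∩ Keanu: 14:55-15:10, 17:15-18:05.
Omar ∩ Jonas ∩ Yosef ∩ Keanu ∩ Nadia: 14:55-15:10, 17:15-17:35.
Omar ∩ Jonas ∩ Yosef ∩ Keanu ∩ Nadia ∩ Erik: 14:55-15:10, 17:15-17:35.
No common window is at least 50 minutes long.

none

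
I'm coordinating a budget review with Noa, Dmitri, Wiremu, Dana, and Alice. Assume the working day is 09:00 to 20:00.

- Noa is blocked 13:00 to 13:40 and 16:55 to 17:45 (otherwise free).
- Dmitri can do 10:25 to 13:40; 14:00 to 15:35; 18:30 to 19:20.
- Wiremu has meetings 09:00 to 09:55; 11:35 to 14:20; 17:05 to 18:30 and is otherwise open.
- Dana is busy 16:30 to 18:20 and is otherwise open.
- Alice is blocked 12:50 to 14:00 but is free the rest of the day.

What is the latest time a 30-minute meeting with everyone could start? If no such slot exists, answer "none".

Noa free: 09:00-13:00, 13:40-16:55, 17:45-20:00 (invert busy blocks within the working day).
Dmitri free: 10:25-13:40, 14:00-15:35, 18:30-19:20.
Wiremu free: 09:55-11:35, 14:20-17:05, 18:30-20:00 (invert busy blocks within the working day).
Dana free: 09:00-16:30, 18:20-20:00 (invert busy blocks within the working day).
Alice free: 09:00-12:50, 14:00-20:00 (invert busy blocks within the working day).
Noa ∩ Dmitri: 10:25-13:00, 14:00-15:35, 18:30-19:20.
Noa ∩ Dmitri ∩ Wiremu: 10:25-11:35, 14:20-15:35, 18:30-19:20.
Noa ∩ Dmitri ∩ Wiremu ∩ Dana: 10:25-11:35, 14:20-15:35, 18:30-19:20.
Noa ∩ Dmitri ∩ Wiremu ∩ Dana ∩ Alice: 10:25-11:35, 14:20-15:35, 18:30-19:20.
The last common window of at least 30 minutes is 18:30-19:20; a 30-minute meeting can start as late as 18:50 and still end by 19:20.

18:50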